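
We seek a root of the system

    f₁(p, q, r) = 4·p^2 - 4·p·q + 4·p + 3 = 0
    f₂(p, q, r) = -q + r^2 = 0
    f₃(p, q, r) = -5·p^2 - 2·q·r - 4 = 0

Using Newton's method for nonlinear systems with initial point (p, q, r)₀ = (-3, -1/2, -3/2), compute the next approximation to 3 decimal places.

(-1.404, 0.143, -0.798)

At (-3, -1/2, -3/2): F = (21.000, 2.750, -50.500).
Jacobian J = [[8·p - 4·q + 4, -4·p, 0], [0, -1, 2·r], [-10·p, -2·r, -2·q]].
At the point, J = [[-18.000, 12.000, 0.000], [0.000, -1.000, -3.000], [30.000, 3.000, 1.000]] (det J = -1224.000).
Solving J·Δ = −F gives Δ = (1.596, 0.643, 0.702).
Then the next iterate is (p, q, r)₁ = (-1.404, 0.143, -0.798).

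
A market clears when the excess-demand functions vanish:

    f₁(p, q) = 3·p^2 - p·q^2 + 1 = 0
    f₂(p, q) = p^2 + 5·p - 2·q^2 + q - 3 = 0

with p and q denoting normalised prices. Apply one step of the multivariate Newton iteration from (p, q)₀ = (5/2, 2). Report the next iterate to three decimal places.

At (5/2, 2): F = (9.750, 9.750).
Jacobian J = [[6·p - q^2, -2·p·q], [2·p + 5, -4·q + 1]].
At the point, J = [[11.000, -10.000], [10.000, -7.000]] (det J = 23.000).
Solving J·Δ = −F gives Δ = (-1.272, -0.424).
Then the next iterate is (p, q)₁ = (1.228, 1.576).

(1.228, 1.576)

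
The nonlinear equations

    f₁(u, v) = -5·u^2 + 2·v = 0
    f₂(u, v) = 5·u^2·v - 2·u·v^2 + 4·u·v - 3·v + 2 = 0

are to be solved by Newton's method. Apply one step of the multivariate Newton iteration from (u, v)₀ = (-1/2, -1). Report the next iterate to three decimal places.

(-0.306, 0.140)

At (-1/2, -1): F = (-3.250, 6.750).
Jacobian J = [[-10·u, 2], [10·u·v - 2·v^2 + 4·v, 5·u^2 - 4·u·v + 4·u - 3]].
At the point, J = [[5.000, 2.000], [-1.000, -5.750]] (det J = -26.750).
Solving J·Δ = −F gives Δ = (0.194, 1.140).
Then the next iterate is (u, v)₁ = (-0.306, 0.140).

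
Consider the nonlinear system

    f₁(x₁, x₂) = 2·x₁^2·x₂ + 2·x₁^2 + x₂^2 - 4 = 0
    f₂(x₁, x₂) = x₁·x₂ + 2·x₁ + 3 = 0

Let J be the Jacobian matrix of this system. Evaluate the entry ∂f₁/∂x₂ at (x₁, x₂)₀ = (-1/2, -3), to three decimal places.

∂f₁/∂x₂ = 2·x₁^2 + 2·x₂.
At (-1/2, -3) this is -5.500.

-5.500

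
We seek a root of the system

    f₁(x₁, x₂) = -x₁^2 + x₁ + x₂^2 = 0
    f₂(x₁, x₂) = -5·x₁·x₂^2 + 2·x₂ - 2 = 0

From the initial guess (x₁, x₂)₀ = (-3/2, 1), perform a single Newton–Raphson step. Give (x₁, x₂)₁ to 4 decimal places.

(-0.7083, 0.7917)

At (-3/2, 1): F = (-2.7500, 7.5000).
Jacobian J = [[-2·x₁ + 1, 2·x₂], [-5·x₂^2, -10·x₁·x₂ + 2]].
At the point, J = [[4.0000, 2.0000], [-5.0000, 17.0000]] (det J = 78.0000).
Solving J·Δ = −F gives Δ = (0.7917, -0.2083).
Then the next iterate is (x₁, x₂)₁ = (-0.7083, 0.7917).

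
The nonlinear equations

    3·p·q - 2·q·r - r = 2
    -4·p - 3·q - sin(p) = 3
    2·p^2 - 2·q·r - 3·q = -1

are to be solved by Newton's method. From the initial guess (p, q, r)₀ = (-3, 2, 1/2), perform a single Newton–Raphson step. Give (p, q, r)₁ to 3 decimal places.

(-1.405, 1.447, -0.981)

At (-3, 2, 1/2): F = (-22.500, 3.14112, 11.000).
Jacobian J = [[3·q, 3·p - 2·r, -2·q - 1], [-cos(p) - 4, -3, 0], [4·p, -2·r - 3, -2·q]].
At the point, J = [[6.000, -10.000, -5.000], [-3.01001, -3.000, 0.000], [-12.000, -4.000, -4.000]] (det J = 312.20015).
Solving J·Δ = −F gives Δ = (1.595, -0.553, -1.481).
Then the next iterate is (p, q, r)₁ = (-1.405, 1.447, -0.981).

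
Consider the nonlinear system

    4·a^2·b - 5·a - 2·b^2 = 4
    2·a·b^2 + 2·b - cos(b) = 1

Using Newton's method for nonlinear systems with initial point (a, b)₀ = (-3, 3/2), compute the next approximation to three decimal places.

At (-3, 3/2): F = (60.500, -11.57074).
Jacobian J = [[8·a·b - 5, 4·a^2 - 4·b], [2·b^2, 4·a·b + sin(b) + 2]].
At the point, J = [[-41.000, 30.000], [4.500, -15.00251]] (det J = 480.10271).
Solving J·Δ = −F gives Δ = (1.168, -0.421).
Then the next iterate is (a, b)₁ = (-1.832, 1.079).

(-1.832, 1.079)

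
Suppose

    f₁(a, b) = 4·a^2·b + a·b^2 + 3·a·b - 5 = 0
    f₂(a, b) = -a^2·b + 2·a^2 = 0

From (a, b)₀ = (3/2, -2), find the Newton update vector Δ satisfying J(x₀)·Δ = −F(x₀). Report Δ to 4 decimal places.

(-0.2857, 2.4762)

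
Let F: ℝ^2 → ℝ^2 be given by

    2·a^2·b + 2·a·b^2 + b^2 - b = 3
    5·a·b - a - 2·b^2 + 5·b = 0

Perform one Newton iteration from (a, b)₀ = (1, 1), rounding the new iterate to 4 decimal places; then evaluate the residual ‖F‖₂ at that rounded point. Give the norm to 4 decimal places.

At (1, 1): F = (1.0000, 7.0000).
Jacobian J = [[4·a·b + 2·b^2, 2·a^2 + 4·a·b + 2·b - 1], [5·b - 1, 5·a - 4·b + 5]].
At the point, J = [[6.0000, 7.0000], [4.0000, 6.0000]] (det J = 8.0000).
Solving J·Δ = −F gives Δ = (5.3750, -4.7500).
Then the next iterate is (a, b)₁ = (6.3750, -3.7500).
Re-evaluating at (6.3750, -3.7500): F = (-110.695312, -172.781250), so ‖F‖₂ = 205.1994.

205.1994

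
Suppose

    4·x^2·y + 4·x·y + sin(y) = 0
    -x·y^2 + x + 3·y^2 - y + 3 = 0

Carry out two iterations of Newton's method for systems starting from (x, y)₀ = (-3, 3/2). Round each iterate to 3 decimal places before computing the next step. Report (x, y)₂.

(-1.891, 0.373)

At (-3, 3/2): F = (36.99749, 12.000).
Jacobian J = [[8·x·y + 4·y, 4·x^2 + 4·x + cos(y)], [-y^2 + 1, -2·x·y + 6·y - 1]].
At the point, J = [[-30.000, 24.07074], [-1.250, 17.000]] (det J = -479.91158).
Solving J·Δ = −F gives Δ = (0.709, -0.654).
Then the next iterate is (x, y)₁ = (-2.291, 0.846).
Round to (-2.291, 0.846) and repeat: F = (10.75743, 3.64985), J = [[-12.12149, 12.49371], [0.28428, 7.95237]].
Δ = (0.400, -0.473), so (x, y)₂ = (-1.891, 0.373).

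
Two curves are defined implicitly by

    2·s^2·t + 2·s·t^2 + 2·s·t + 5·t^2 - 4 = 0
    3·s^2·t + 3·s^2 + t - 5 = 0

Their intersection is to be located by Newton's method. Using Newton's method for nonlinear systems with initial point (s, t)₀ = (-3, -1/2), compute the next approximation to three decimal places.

(-1.557, -0.322)

At (-3, -1/2): F = (-10.250, 8.000).
Jacobian J = [[4·s·t + 2·t^2 + 2·t, 2·s^2 + 4·s·t + 2·s + 10·t], [6·s·t + 6·s, 3·s^2 + 1]].
At the point, J = [[5.500, 13.000], [-9.000, 28.000]] (det J = 271.000).
Solving J·Δ = −F gives Δ = (1.443, 0.178).
Then the next iterate is (s, t)₁ = (-1.557, -0.322).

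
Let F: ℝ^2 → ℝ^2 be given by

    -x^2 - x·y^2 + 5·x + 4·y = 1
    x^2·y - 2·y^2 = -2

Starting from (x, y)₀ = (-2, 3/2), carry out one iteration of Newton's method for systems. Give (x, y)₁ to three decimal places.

(-1.441, 1.573)

At (-2, 3/2): F = (-4.500, 3.500).
Jacobian J = [[-2·x - y^2 + 5, -2·x·y + 4], [2·x·y, x^2 - 4·y]].
At the point, J = [[6.750, 10.000], [-6.000, -2.000]] (det J = 46.500).
Solving J·Δ = −F gives Δ = (0.559, 0.073).
Then the next iterate is (x, y)₁ = (-1.441, 1.573).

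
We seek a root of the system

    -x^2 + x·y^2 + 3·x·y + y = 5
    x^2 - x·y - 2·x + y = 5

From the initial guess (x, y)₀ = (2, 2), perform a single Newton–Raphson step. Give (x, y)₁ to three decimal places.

At (2, 2): F = (13.000, -7.000).
Jacobian J = [[-2·x + y^2 + 3·y, 2·x·y + 3·x + 1], [2·x - y - 2, -x + 1]].
At the point, J = [[6.000, 15.000], [0.000, -1.000]] (det J = -6.000).
Solving J·Δ = −F gives Δ = (15.333, -7.000).
Then the next iterate is (x, y)₁ = (17.333, -5.000).

(17.333, -5.000)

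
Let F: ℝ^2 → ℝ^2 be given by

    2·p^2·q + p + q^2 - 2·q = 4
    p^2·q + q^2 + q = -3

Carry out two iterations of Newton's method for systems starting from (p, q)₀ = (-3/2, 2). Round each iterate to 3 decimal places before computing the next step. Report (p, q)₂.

At (-3/2, 2): F = (3.500, 13.500).
Jacobian J = [[4·p·q + 1, 2·p^2 + 2·q - 2], [2·p·q, p^2 + 2·q + 1]].
At the point, J = [[-11.000, 6.500], [-6.000, 7.250]] (det J = -40.750).
Solving J·Δ = −F gives Δ = (-1.531, -3.129).
Then the next iterate is (p, q)₁ = (-3.031, -1.129).
Round to (-3.031, -1.129) and repeat: F = (-24.24252, -7.22644), J = [[14.68800, 14.11592], [6.84400, 7.92896]].
Δ = (4.544, -3.011), so (p, q)₂ = (1.513, -4.140).

(1.513, -4.140)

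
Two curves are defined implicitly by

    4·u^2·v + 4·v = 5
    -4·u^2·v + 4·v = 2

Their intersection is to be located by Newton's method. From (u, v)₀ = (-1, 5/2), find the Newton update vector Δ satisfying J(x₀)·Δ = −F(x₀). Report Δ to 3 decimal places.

At (-1, 5/2): F = (15.000, -2.000).
Jacobian J = [[8·u·v, 4·u^2 + 4], [-8·u·v, -4·u^2 + 4]].
At the point, J = [[-20.000, 8.000], [20.000, 0.000]] (det J = -160.000).
Solving J·Δ = −F gives Δ = (0.100, -1.625).

(0.100, -1.625)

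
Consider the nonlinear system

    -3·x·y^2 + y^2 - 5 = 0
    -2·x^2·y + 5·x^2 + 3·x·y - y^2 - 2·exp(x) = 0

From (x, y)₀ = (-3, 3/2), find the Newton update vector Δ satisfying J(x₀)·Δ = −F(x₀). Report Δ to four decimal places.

At (-3, 3/2): F = (17.5000, 2.150426).
Jacobian J = [[-3·y^2, -6·x·y + 2·y], [-4·x·y + 10·x + 3·y - 2·exp(x), -2·x^2 + 3·x - 2·y]].
At the point, J = [[-6.7500, 30.0000], [-7.599574, -30.0000]] (det J = 430.487224).
Solving J·Δ = −F gives Δ = (1.3694, -0.2752).

(1.3694, -0.2752)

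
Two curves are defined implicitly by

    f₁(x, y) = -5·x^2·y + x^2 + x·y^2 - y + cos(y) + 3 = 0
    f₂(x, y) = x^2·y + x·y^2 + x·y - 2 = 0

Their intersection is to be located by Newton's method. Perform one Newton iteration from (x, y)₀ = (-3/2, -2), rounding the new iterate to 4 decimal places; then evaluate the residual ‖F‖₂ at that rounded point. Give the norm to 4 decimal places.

At (-3/2, -2): F = (23.333853, -9.5000).
Jacobian J = [[-10·x·y + 2·x + y^2, -5·x^2 + 2·x·y - sin(y) - 1], [2·x·y + y^2 + y, x^2 + 2·x·y + x]].
At the point, J = [[-29.0000, -5.340703], [8.0000, 6.7500]] (det J = -153.024379).
Solving J·Δ = −F gives Δ = (0.6977, 0.5805).
Then the next iterate is (x, y)₁ = (-0.8023, -1.4195).
Re-evaluating at (-0.8023, -1.4195): F = (8.165843, -3.391465), so ‖F‖₂ = 8.8421.

8.8421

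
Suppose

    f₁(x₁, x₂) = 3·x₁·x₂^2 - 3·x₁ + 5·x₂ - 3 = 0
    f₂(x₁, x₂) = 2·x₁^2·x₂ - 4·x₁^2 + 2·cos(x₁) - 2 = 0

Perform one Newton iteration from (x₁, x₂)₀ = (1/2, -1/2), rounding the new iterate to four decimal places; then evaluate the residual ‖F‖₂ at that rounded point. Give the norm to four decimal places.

At (1/2, -1/2): F = (-6.6250, -1.494835).
Jacobian J = [[3·x₂^2 - 3, 6·x₁·x₂ + 5], [4·x₁·x₂ - 8·x₁ - 2·sin(x₁), 2·x₁^2]].
At the point, J = [[-2.2500, 3.5000], [-5.958851, 0.5000]] (det J = 19.730979).
Solving J·Δ = −F gives Δ = (-0.0973, 1.8303).
Then the next iterate is (x₁, x₂)₁ = (0.4027, 1.3303).
Re-evaluating at (0.4027, 1.3303): F = (4.581372, -0.377194), so ‖F‖₂ = 4.5969.

4.5969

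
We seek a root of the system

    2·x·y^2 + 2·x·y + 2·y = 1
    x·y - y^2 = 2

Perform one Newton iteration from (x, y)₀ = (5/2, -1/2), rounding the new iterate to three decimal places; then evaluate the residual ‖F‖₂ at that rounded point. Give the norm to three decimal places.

1.018

At (5/2, -1/2): F = (-3.250, -3.500).
Jacobian J = [[2·y^2 + 2·y, 4·x·y + 2·x + 2], [y, x - 2·y]].
At the point, J = [[-0.500, 2.000], [-0.500, 3.500]] (det J = -0.750).
Solving J·Δ = −F gives Δ = (-5.833, 0.167).
Then the next iterate is (x, y)₁ = (-3.333, -0.333).
Re-evaluating at (-3.333, -0.333): F = (-0.18541, -1.001), so ‖F‖₂ = 1.018.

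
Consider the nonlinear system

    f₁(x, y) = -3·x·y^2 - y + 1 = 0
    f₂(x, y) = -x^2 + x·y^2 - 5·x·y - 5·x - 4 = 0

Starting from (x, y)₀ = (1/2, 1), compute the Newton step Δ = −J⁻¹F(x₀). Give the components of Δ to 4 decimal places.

(-0.9225, 0.3169)

At (1/2, 1): F = (-1.5000, -8.7500).
Jacobian J = [[-3·y^2, -6·x·y - 1], [-2·x + y^2 - 5·y - 5, 2·x·y - 5·x]].
At the point, J = [[-3.0000, -4.0000], [-10.0000, -1.5000]] (det J = -35.5000).
Solving J·Δ = −F gives Δ = (-0.9225, 0.3169).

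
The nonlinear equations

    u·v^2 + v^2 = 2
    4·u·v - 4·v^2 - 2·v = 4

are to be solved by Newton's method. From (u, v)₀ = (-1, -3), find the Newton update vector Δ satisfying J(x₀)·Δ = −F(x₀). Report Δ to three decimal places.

At (-1, -3): F = (-2.000, -22.000).
Jacobian J = [[v^2, 2·u·v + 2·v], [4·v, 4·u - 8·v - 2]].
At the point, J = [[9.000, 0.000], [-12.000, 18.000]] (det J = 162.000).
Solving J·Δ = −F gives Δ = (0.222, 1.370).

(0.222, 1.370)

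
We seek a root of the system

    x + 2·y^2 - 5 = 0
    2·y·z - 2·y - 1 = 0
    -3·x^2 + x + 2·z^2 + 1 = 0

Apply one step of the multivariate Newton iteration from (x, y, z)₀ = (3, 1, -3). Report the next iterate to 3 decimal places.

At (3, 1, -3): F = (0.000, -9.000, -5.000).
Jacobian J = [[1, 4·y, 0], [0, 2·z - 2, 2·y], [-6·x + 1, 0, 4·z]].
At the point, J = [[1.000, 4.000, 0.000], [0.000, -8.000, 2.000], [-17.000, 0.000, -12.000]] (det J = -40.000).
Solving J·Δ = −F gives Δ = (-11.800, 2.950, 16.300).
Then the next iterate is (x, y, z)₁ = (-8.800, 3.950, 13.300).

(-8.800, 3.950, 13.300)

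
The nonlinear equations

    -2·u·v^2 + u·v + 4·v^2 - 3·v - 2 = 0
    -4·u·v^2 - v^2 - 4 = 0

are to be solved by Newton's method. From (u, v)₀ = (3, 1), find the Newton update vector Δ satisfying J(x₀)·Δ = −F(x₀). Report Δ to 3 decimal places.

At (3, 1): F = (-4.000, -17.000).
Jacobian J = [[-2·v^2 + v, -4·u·v + u + 8·v - 3], [-4·v^2, -8·u·v - 2·v]].
At the point, J = [[-1.000, -4.000], [-4.000, -26.000]] (det J = 10.000).
Solving J·Δ = −F gives Δ = (-3.600, -0.100).

(-3.600, -0.100)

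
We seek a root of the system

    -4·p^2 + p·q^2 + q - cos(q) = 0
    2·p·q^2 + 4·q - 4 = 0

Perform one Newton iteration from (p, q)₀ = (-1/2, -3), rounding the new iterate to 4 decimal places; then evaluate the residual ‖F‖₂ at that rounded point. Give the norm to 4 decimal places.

5.1457

At (-1/2, -3): F = (-7.510008, -25.0000).
Jacobian J = [[-8·p + q^2, 2·p·q + sin(q) + 1], [2·q^2, 4·p·q + 4]].
At the point, J = [[13.0000, 3.858880], [18.0000, 10.0000]] (det J = 60.540160).
Solving J·Δ = −F gives Δ = (-0.3530, 3.1354).
Then the next iterate is (p, q)₁ = (-0.8530, 0.1354).
Re-evaluating at (-0.8530, 0.1354): F = (-3.781522, -3.489676), so ‖F‖₂ = 5.1457.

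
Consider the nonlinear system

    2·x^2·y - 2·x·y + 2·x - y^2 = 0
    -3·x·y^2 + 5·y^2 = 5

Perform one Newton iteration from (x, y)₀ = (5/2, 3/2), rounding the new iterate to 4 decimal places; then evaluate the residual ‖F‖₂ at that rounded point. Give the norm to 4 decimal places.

7.0432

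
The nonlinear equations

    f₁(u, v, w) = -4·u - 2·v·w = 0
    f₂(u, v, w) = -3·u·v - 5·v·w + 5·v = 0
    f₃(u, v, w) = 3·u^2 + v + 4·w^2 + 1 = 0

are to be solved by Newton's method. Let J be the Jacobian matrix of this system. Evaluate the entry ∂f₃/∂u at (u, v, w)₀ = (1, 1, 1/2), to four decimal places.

∂f₃/∂u = 6·u.
At (1, 1, 1/2) this is 6.0000.

6.0000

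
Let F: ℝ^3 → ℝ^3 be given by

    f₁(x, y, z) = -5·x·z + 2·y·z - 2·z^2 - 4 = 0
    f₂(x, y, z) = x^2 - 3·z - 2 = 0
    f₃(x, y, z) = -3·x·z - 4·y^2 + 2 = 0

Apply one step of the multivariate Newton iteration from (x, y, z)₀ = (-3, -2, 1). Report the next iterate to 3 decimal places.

At (-3, -2, 1): F = (5.000, 4.000, -5.000).
Jacobian J = [[-5·z, 2·z, -5·x + 2·y - 4·z], [2·x, 0, -3], [-3·z, -8·y, -3·x]].
At the point, J = [[-5.000, 2.000, 7.000], [-6.000, 0.000, -3.000], [-3.000, 16.000, 9.000]] (det J = -786.000).
Solving J·Δ = −F gives Δ = (0.822, 0.641, -0.310).
Then the next iterate is (x, y, z)₁ = (-2.178, -1.359, 0.690).

(-2.178, -1.359, 0.690)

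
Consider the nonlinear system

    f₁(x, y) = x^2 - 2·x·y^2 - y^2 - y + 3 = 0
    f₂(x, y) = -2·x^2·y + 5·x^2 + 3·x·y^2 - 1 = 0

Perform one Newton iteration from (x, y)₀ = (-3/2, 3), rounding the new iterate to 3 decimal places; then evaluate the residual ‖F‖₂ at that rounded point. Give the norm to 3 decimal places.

At (-3/2, 3): F = (20.250, -43.750).
Jacobian J = [[2·x - 2·y^2, -4·x·y - 2·y - 1], [-4·x·y + 10·x + 3·y^2, -2·x^2 + 6·x·y]].
At the point, J = [[-21.000, 11.000], [30.000, -31.500]] (det J = 331.500).
Solving J·Δ = −F gives Δ = (0.472, -0.939).
Then the next iterate is (x, y)₁ = (-1.028, 2.061).
Re-evaluating at (-1.028, 2.061): F = (6.48138, -13.17212), so ‖F‖₂ = 14.680.

14.680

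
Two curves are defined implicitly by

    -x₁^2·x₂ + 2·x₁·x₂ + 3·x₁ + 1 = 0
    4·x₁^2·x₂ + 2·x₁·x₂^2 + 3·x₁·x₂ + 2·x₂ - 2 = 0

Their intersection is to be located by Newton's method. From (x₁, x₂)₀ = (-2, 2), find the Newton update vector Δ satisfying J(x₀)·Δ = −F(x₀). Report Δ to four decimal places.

At (-2, 2): F = (-21.0000, 6.0000).
Jacobian J = [[-2·x₁·x₂ + 2·x₂ + 3, -x₁^2 + 2·x₁], [8·x₁·x₂ + 2·x₂^2 + 3·x₂, 4·x₁^2 + 4·x₁·x₂ + 3·x₁ + 2]].
At the point, J = [[15.0000, -8.0000], [-18.0000, -4.0000]] (det J = -204.0000).
Solving J·Δ = −F gives Δ = (0.6471, -1.4118).

(0.6471, -1.4118)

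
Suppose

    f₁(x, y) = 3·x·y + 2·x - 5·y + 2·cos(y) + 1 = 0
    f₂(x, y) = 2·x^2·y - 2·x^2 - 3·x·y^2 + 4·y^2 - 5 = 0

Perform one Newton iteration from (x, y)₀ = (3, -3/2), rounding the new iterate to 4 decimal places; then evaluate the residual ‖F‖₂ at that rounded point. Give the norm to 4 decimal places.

At (3, -3/2): F = (1.141474, -61.2500).
Jacobian J = [[3·y + 2, 3·x - 2·sin(y) - 5], [4·x·y - 4·x - 3·y^2, 2·x^2 - 6·x·y + 8·y]].
At the point, J = [[-2.5000, 5.994990], [-36.7500, 33.0000]] (det J = 137.815882).
Solving J·Δ = −F gives Δ = (-2.9377, -1.4155).
Then the next iterate is (x, y)₁ = (0.0623, -2.9155).
Re-evaluating at (0.0623, -2.9155): F = (13.208094, 27.381490), so ‖F‖₂ = 30.4007.

30.4007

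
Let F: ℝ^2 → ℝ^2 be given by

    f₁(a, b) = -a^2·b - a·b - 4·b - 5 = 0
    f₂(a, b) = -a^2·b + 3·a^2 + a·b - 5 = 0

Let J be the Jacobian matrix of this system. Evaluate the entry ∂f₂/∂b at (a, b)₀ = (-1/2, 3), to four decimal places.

-0.7500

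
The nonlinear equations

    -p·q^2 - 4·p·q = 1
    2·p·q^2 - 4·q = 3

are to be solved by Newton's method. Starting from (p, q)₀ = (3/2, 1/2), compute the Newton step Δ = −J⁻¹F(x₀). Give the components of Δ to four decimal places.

At (3/2, 1/2): F = (-4.3750, -4.2500).
Jacobian J = [[-q^2 - 4·q, -2·p·q - 4·p], [2·q^2, 4·p·q - 4]].
At the point, J = [[-2.2500, -7.5000], [0.5000, -1.0000]] (det J = 6.0000).
Solving J·Δ = −F gives Δ = (4.5833, -1.9583).

(4.5833, -1.9583)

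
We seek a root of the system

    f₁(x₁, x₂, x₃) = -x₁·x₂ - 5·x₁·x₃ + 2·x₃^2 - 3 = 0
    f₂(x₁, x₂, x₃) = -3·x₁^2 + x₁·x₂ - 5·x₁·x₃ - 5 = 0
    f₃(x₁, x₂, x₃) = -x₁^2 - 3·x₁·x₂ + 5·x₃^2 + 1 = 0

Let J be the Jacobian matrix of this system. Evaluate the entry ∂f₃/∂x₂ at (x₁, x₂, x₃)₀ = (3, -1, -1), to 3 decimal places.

∂f₃/∂x₂ = -3·x₁.
At (3, -1, -1) this is -9.000.

-9.000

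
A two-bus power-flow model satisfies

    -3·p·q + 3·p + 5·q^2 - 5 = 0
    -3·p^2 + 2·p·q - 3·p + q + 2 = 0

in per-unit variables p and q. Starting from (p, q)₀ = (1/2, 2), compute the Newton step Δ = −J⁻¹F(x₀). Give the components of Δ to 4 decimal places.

(1.3669, -0.5081)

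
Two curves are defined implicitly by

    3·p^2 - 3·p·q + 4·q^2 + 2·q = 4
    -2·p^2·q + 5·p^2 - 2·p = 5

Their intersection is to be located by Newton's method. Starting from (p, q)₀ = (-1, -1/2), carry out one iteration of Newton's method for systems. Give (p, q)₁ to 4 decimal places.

(-1.0870, 1.6087)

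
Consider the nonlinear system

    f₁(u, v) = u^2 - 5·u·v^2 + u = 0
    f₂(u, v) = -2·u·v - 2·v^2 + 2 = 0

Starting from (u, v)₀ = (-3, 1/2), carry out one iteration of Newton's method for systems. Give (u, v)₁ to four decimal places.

(-5.8500, -1.3375)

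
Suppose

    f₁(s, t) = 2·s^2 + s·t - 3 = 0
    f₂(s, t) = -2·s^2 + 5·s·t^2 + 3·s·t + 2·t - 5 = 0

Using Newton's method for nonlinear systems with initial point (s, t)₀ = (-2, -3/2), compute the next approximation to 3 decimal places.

(-1.315, -0.754)

At (-2, -3/2): F = (8.000, -29.500).
Jacobian J = [[4·s + t, s], [-4·s + 5·t^2 + 3·t, 10·s·t + 3·s + 2]].
At the point, J = [[-9.500, -2.000], [14.750, 26.000]] (det J = -217.500).
Solving J·Δ = −F gives Δ = (0.685, 0.746).
Then the next iterate is (s, t)₁ = (-1.315, -0.754).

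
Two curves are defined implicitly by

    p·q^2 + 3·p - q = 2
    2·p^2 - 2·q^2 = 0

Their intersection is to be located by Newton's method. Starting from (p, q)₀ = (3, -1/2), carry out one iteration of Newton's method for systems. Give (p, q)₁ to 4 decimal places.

(1.4128, 0.2729)

At (3, -1/2): F = (8.2500, 17.5000).
Jacobian J = [[q^2 + 3, 2·p·q - 1], [4·p, -4·q]].
At the point, J = [[3.2500, -4.0000], [12.0000, 2.0000]] (det J = 54.5000).
Solving J·Δ = −F gives Δ = (-1.5872, 0.7729).
Then the next iterate is (p, q)₁ = (1.4128, 0.2729).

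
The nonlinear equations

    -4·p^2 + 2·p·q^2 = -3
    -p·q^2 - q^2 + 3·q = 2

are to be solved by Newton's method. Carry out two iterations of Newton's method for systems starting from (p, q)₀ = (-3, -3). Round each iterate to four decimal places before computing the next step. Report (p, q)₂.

(-9.2227, -18.0852)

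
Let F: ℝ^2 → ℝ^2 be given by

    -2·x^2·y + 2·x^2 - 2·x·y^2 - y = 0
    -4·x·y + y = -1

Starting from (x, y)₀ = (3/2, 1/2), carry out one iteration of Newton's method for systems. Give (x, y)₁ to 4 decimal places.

(0.8983, 0.4407)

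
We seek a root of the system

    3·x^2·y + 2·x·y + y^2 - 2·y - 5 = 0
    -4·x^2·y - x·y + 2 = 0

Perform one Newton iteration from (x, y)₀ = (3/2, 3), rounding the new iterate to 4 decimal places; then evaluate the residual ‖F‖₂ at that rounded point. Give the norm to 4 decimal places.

At (3/2, 3): F = (27.2500, -29.5000).
Jacobian J = [[6·x·y + 2·y, 3·x^2 + 2·x + 2·y - 2], [-8·x·y - y, -4·x^2 - x]].
At the point, J = [[33.0000, 13.7500], [-39.0000, -10.5000]] (det J = 189.7500).
Solving J·Δ = −F gives Δ = (-0.6298, -0.4704).
Then the next iterate is (x, y)₁ = (0.8702, 2.5296).
Re-evaluating at (0.8702, 2.5296): F = (6.488796, -7.863396), so ‖F‖₂ = 10.1950.

10.1950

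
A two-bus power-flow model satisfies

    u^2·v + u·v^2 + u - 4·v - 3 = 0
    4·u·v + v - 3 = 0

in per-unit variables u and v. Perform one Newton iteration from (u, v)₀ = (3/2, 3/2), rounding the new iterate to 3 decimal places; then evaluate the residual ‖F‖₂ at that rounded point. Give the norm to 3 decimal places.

4.634

At (3/2, 3/2): F = (-0.750, 7.500).
Jacobian J = [[2·u·v + v^2 + 1, u^2 + 2·u·v - 4], [4·v, 4·u + 1]].
At the point, J = [[7.750, 2.750], [6.000, 7.000]] (det J = 37.750).
Solving J·Δ = −F gives Δ = (0.685, -1.659).
Then the next iterate is (u, v)₁ = (2.185, -0.159).
Re-evaluating at (2.185, -0.159): F = (-0.88286, -4.54866), so ‖F‖₂ = 4.634.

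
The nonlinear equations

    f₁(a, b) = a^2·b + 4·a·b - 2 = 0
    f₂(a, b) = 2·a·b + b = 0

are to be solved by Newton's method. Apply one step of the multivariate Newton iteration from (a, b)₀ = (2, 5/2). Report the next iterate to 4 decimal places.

At (2, 5/2): F = (28.0000, 12.5000).
Jacobian J = [[2·a·b + 4·b, a^2 + 4·a], [2·b, 2·a + 1]].
At the point, J = [[20.0000, 12.0000], [5.0000, 5.0000]] (det J = 40.0000).
Solving J·Δ = −F gives Δ = (0.2500, -2.7500).
Then the next iterate is (a, b)₁ = (2.2500, -0.2500).

(2.2500, -0.2500)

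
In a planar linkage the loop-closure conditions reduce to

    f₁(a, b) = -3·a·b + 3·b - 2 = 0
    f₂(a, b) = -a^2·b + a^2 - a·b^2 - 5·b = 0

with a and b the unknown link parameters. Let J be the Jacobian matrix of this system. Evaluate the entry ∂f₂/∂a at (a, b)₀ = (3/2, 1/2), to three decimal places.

1.250

∂f₂/∂a = -2·a·b + 2·a - b^2.
At (3/2, 1/2) this is 1.250.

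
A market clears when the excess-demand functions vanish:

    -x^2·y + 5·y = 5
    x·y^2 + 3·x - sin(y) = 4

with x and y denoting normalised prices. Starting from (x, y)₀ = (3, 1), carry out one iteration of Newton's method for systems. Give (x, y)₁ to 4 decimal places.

(1.7765, 0.5852)

At (3, 1): F = (-9.0000, 7.158529).
Jacobian J = [[-2·x·y, -x^2 + 5], [y^2 + 3, 2·x·y - cos(y)]].
At the point, J = [[-6.0000, -4.0000], [4.0000, 5.459698]] (det J = -16.758186).
Solving J·Δ = −F gives Δ = (-1.2235, -0.4148).
Then the next iterate is (x, y)₁ = (1.7765, 0.5852).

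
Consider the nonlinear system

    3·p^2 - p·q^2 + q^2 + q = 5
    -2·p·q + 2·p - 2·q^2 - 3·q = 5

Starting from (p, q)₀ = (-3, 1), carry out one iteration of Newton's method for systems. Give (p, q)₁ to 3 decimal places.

At (-3, 1): F = (27.000, -10.000).
Jacobian J = [[6·p - q^2, -2·p·q + 2·q + 1], [-2·q + 2, -2·p - 4·q - 3]].
At the point, J = [[-19.000, 9.000], [0.000, -1.000]] (det J = 19.000).
Solving J·Δ = −F gives Δ = (-3.316, -10.000).
Then the next iterate is (p, q)₁ = (-6.316, -9.000).

(-6.316, -9.000)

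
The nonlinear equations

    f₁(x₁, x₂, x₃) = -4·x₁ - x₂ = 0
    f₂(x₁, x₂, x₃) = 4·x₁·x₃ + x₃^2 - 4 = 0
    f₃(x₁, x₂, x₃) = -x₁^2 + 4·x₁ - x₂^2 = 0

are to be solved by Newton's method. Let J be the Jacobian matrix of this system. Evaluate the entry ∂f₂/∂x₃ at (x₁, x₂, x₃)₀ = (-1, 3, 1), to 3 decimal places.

-2.000

∂f₂/∂x₃ = 4·x₁ + 2·x₃.
At (-1, 3, 1) this is -2.000.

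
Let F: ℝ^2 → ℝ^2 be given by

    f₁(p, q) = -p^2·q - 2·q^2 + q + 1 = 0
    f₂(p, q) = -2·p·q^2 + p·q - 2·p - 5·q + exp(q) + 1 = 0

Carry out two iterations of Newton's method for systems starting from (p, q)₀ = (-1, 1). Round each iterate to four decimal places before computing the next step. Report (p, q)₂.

(-0.4144, 0.9496)

At (-1, 1): F = (-1.0000, 1.718282).
Jacobian J = [[-2·p·q, -p^2 - 4·q + 1], [-2·q^2 + q - 2, -4·p·q + p + exp(q) - 5]].
At the point, J = [[2.0000, -4.0000], [-3.0000, 0.718282]] (det J = -10.563436).
Solving J·Δ = −F gives Δ = (0.5827, 0.0413).
Then the next iterate is (p, q)₁ = (-0.4173, 1.0413).
Round to (-0.4173, 1.0413) and repeat: F = (-0.308643, -0.068576), J = [[0.869069, -3.339339], [-3.127311, -0.846265]].
Δ = (0.0029, -0.0917), so (p, q)₂ = (-0.4144, 0.9496).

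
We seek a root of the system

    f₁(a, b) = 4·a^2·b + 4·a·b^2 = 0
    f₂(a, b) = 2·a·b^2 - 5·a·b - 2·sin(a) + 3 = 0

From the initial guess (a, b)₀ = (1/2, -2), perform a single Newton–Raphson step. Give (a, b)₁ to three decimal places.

(-0.120, -1.852)

At (1/2, -2): F = (6.000, 11.04115).
Jacobian J = [[8·a·b + 4·b^2, 4·a^2 + 8·a·b], [2·b^2 - 5·b - 2·cos(a), 4·a·b - 5·a]].
At the point, J = [[8.000, -7.000], [16.24483, -6.500]] (det J = 61.71384).
Solving J·Δ = −F gives Δ = (-0.620, 0.148).
Then the next iterate is (a, b)₁ = (-0.120, -1.852).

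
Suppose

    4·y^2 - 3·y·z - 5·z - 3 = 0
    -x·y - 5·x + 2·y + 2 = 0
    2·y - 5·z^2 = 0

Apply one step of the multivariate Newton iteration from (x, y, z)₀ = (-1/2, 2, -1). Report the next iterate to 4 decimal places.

(0.4714, 0.9198, -0.6840)

At (-1/2, 2, -1): F = (24.0000, 9.5000, -1.0000).
Jacobian J = [[0, 8·y - 3·z, -3·y - 5], [-y - 5, -x + 2, 0], [0, 2, -10·z]].
At the point, J = [[0.0000, 19.0000, -11.0000], [-7.0000, 2.5000, 0.0000], [0.0000, 2.0000, 10.0000]] (det J = 1484.0000).
Solving J·Δ = −F gives Δ = (0.9714, -1.0802, 0.3160).
Then the next iterate is (x, y, z)₁ = (0.4714, 0.9198, -0.6840).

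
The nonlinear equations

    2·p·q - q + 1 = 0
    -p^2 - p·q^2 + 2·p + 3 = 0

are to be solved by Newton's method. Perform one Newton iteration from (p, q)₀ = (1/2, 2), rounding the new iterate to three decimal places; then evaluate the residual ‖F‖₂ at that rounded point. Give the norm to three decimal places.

1.013

At (1/2, 2): F = (1.000, 1.750).
Jacobian J = [[2·q, 2·p - 1], [-2·p - q^2 + 2, -2·p·q]].
At the point, J = [[4.000, 0.000], [-3.000, -2.000]] (det J = -8.000).
Solving J·Δ = −F gives Δ = (-0.250, 1.250).
Then the next iterate is (p, q)₁ = (0.250, 3.250).
Re-evaluating at (0.250, 3.250): F = (-0.625, 0.79688), so ‖F‖₂ = 1.013.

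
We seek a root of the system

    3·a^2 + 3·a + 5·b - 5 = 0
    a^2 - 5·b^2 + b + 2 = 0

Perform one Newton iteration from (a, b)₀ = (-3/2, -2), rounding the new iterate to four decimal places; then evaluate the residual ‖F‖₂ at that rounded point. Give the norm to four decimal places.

7.8338

At (-3/2, -2): F = (-12.7500, -17.7500).
Jacobian J = [[6·a + 3, 5], [2·a, -10·b + 1]].
At the point, J = [[-6.0000, 5.0000], [-3.0000, 21.0000]] (det J = -111.0000).
Solving J·Δ = −F gives Δ = (-1.6126, 0.6149).
Then the next iterate is (a, b)₁ = (-3.1126, -1.3851).
Re-evaluating at (-3.1126, -1.3851): F = (7.801536, 0.710669), so ‖F‖₂ = 7.8338.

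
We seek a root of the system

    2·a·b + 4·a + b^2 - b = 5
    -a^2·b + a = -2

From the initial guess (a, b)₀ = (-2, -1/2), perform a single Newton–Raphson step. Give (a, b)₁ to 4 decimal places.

(0.9444, -0.7361)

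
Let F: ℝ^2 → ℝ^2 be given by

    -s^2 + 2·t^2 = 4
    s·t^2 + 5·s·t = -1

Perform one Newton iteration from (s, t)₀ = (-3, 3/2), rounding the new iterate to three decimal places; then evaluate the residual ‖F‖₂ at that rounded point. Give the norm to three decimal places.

7.197

At (-3, 3/2): F = (-8.500, -28.250).
Jacobian J = [[-2·s, 4·t], [t^2 + 5·t, 2·s·t + 5·s]].
At the point, J = [[6.000, 6.000], [9.750, -24.000]] (det J = -202.500).
Solving J·Δ = −F gives Δ = (1.844, -0.428).
Then the next iterate is (s, t)₁ = (-1.156, 1.072).
Re-evaluating at (-1.156, 1.072): F = (-3.03797, -6.52462), so ‖F‖₂ = 7.197.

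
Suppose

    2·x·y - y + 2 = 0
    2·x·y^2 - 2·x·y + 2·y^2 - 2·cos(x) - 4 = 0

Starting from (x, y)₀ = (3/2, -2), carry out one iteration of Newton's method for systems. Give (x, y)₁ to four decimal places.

(1.4643, -1.0713)

At (3/2, -2): F = (-2.0000, 21.858526).
Jacobian J = [[2·y, 2·x - 1], [2·y^2 - 2·y + 2·sin(x), 4·x·y - 2·x + 4·y]].
At the point, J = [[-4.0000, 2.0000], [13.994990, -23.0000]] (det J = 64.010020).
Solving J·Δ = −F gives Δ = (-0.0357, 0.9287).
Then the next iterate is (x, y)₁ = (1.4643, -1.0713).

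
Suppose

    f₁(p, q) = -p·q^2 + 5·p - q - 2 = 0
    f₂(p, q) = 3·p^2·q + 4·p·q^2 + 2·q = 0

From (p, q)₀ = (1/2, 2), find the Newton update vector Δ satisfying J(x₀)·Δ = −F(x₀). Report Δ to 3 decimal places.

At (1/2, 2): F = (-3.500, 13.500).
Jacobian J = [[-q^2 + 5, -2·p·q - 1], [6·p·q + 4·q^2, 3·p^2 + 8·p·q + 2]].
At the point, J = [[1.000, -3.000], [22.000, 10.750]] (det J = 76.750).
Solving J·Δ = −F gives Δ = (-0.037, -1.179).

(-0.037, -1.179)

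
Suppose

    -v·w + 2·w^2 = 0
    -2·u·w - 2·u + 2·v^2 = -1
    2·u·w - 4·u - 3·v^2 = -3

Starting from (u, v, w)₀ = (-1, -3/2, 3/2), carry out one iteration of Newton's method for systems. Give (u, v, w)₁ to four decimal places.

(0.4300, -1.2233, 0.6553)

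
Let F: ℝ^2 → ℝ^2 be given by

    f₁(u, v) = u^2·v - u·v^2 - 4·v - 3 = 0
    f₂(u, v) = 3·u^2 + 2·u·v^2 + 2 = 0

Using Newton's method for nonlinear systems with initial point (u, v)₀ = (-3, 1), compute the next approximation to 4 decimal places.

(-1.7962, 1.3115)

At (-3, 1): F = (5.0000, 23.0000).
Jacobian J = [[2·u·v - v^2, u^2 - 2·u·v - 4], [6·u + 2·v^2, 4·u·v]].
At the point, J = [[-7.0000, 11.0000], [-16.0000, -12.0000]] (det J = 260.0000).
Solving J·Δ = −F gives Δ = (1.2038, 0.3115).
Then the next iterate is (u, v)₁ = (-1.7962, 1.3115).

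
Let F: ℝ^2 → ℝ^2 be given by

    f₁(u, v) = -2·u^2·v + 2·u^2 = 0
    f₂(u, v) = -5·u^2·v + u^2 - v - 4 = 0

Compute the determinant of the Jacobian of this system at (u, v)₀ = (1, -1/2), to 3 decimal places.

J = [[-4·u·v + 4·u, -2·u^2], [-10·u·v + 2·u, -5·u^2 - 1]].
At the point, J = [[6.000, -2.000], [7.000, -6.000]].
det J = -22.000.

-22.000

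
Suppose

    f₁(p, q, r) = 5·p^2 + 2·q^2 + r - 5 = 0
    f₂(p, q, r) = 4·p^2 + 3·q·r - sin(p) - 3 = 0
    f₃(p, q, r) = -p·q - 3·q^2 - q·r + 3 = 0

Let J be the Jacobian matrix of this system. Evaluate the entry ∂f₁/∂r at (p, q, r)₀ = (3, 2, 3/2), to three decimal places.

∂f₁/∂r = 1.
At (3, 2, 3/2) this is 1.000.

1.000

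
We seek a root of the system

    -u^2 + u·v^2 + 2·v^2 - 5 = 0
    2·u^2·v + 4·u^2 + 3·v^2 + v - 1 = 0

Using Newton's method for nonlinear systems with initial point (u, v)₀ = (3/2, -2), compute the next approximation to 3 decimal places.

(14.135, -0.615)

At (3/2, -2): F = (6.750, 9.000).
Jacobian J = [[-2·u + v^2, 2·u·v + 4·v], [4·u·v + 8·u, 2·u^2 + 6·v + 1]].
At the point, J = [[1.000, -14.000], [0.000, -6.500]] (det J = -6.500).
Solving J·Δ = −F gives Δ = (12.635, 1.385).
Then the next iterate is (u, v)₁ = (14.135, -0.615).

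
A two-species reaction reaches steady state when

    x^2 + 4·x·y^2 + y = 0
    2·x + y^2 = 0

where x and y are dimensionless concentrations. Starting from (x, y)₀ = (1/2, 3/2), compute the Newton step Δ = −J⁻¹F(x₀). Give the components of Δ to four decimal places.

(0.2500, -1.2500)

At (1/2, 3/2): F = (6.2500, 3.2500).
Jacobian J = [[2·x + 4·y^2, 8·x·y + 1], [2, 2·y]].
At the point, J = [[10.0000, 7.0000], [2.0000, 3.0000]] (det J = 16.0000).
Solving J·Δ = −F gives Δ = (0.2500, -1.2500).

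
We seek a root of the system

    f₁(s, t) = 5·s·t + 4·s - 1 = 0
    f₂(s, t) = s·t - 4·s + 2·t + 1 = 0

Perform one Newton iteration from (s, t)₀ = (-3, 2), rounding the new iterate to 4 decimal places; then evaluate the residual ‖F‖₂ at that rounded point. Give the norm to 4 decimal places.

37.2533

At (-3, 2): F = (-43.0000, 11.0000).
Jacobian J = [[5·t + 4, 5·s], [t - 4, s + 2]].
At the point, J = [[14.0000, -15.0000], [-2.0000, -1.0000]] (det J = -44.0000).
Solving J·Δ = −F gives Δ = (4.7273, 1.5455).
Then the next iterate is (s, t)₁ = (1.7273, 3.5455).
Re-evaluating at (1.7273, 3.5455): F = (36.529911, 7.305942), so ‖F‖₂ = 37.2533.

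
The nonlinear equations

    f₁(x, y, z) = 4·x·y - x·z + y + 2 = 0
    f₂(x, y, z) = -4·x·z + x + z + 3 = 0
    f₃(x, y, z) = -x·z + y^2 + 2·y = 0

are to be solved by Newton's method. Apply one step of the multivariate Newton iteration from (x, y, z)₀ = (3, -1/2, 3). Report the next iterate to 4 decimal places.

(15.4432, 1.8864, -11.8977)

At (3, -1/2, 3): F = (-13.5000, -27.0000, -9.7500).
Jacobian J = [[4·y - z, 4·x + 1, -x], [-4·z + 1, 0, -4·x + 1], [-z, 2·y + 2, -x]].
At the point, J = [[-5.0000, 13.0000, -3.0000], [-11.0000, 0.0000, -11.0000], [-3.0000, 1.0000, -3.0000]] (det J = -22.0000).
Solving J·Δ = −F gives Δ = (12.4432, 2.3864, -14.8977).
Then the next iterate is (x, y, z)₁ = (15.4432, 1.8864, -11.8977).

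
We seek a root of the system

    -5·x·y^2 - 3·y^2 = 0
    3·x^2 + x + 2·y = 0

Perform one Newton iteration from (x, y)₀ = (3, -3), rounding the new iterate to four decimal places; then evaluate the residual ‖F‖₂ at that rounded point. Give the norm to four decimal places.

48.1555

At (3, -3): F = (-162.0000, 24.0000).
Jacobian J = [[-5·y^2, -10·x·y - 6·y], [6·x + 1, 2]].
At the point, J = [[-45.0000, 108.0000], [19.0000, 2.0000]] (det J = -2142.0000).
Solving J·Δ = −F gives Δ = (-1.3613, 0.9328).
Then the next iterate is (x, y)₁ = (1.6387, -2.0672).
Re-evaluating at (1.6387, -2.0672): F = (-47.833361, 5.560313), so ‖F‖₂ = 48.1555.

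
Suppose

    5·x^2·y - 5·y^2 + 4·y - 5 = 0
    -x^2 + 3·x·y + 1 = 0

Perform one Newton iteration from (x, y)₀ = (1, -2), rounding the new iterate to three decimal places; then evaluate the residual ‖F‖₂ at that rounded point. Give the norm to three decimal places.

At (1, -2): F = (-43.000, -6.000).
Jacobian J = [[10·x·y, 5·x^2 - 10·y + 4], [-2·x + 3·y, 3·x]].
At the point, J = [[-20.000, 29.000], [-8.000, 3.000]] (det J = 172.000).
Solving J·Δ = −F gives Δ = (-0.262, 1.302).
Then the next iterate is (x, y)₁ = (0.738, -0.698).
Re-evaluating at (0.738, -0.698): F = (-12.12883, -1.09002), so ‖F‖₂ = 12.178.

12.178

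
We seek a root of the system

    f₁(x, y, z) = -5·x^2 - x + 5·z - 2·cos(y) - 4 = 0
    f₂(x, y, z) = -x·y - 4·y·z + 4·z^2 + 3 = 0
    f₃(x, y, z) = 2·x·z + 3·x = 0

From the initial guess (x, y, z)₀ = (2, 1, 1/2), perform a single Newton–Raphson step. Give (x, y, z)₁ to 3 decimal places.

(0.691, 1.327, -0.191)

At (2, 1, 1/2): F = (-24.58060, 0.000, 8.000).
Jacobian J = [[-10·x - 1, 2·sin(y), 5], [-y, -x - 4·z, -4·y + 8·z], [2·z + 3, 0, 2·x]].
At the point, J = [[-21.000, 1.68294, 5.000], [-1.000, -4.000, 0.000], [4.000, 0.000, 4.000]] (det J = 422.73177).
Solving J·Δ = −F gives Δ = (-1.309, 0.327, -0.691).
Then the next iterate is (x, y, z)₁ = (0.691, 1.327, -0.191).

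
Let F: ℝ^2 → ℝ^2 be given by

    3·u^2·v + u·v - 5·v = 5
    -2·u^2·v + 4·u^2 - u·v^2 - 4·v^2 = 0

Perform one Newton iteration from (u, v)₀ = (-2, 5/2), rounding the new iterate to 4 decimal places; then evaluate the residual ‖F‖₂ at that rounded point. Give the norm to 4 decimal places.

At (-2, 5/2): F = (7.5000, -16.5000).
Jacobian J = [[6·u·v + v, 3·u^2 + u - 5], [-4·u·v + 8·u - v^2, -2·u^2 - 2·u·v - 8·v]].
At the point, J = [[-27.5000, 5.0000], [-2.2500, -18.0000]] (det J = 506.2500).
Solving J·Δ = −F gives Δ = (0.1037, -0.9296).
Then the next iterate is (u, v)₁ = (-1.8963, 1.5704).
Re-evaluating at (-1.8963, 1.5704): F = (1.111308, -2.098409), so ‖F‖₂ = 2.3745.

2.3745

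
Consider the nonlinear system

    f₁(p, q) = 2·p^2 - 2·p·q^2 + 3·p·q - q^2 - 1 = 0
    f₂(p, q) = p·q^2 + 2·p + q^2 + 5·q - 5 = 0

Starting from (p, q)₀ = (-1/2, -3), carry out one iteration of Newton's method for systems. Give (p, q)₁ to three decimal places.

At (-1/2, -3): F = (4.000, -16.500).
Jacobian J = [[4·p - 2·q^2 + 3·q, -4·p·q + 3·p - 2·q], [q^2 + 2, 2·p·q + 2·q + 5]].
At the point, J = [[-29.000, -1.500], [11.000, 2.000]] (det J = -41.500).
Solving J·Δ = −F gives Δ = (-0.404, 10.470).
Then the next iterate is (p, q)₁ = (-0.904, 7.470).

(-0.904, 7.470)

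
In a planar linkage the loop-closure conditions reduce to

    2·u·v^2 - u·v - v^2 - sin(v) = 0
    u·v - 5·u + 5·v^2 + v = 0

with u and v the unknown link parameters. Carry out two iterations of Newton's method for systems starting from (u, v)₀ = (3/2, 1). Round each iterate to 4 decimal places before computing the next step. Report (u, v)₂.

(1.6873, 1.0578)

At (3/2, 1): F = (-0.341471, 0.0000).
Jacobian J = [[2·v^2 - v, 4·u·v - u - 2·v - cos(v)], [v - 5, u + 10·v + 1]].
At the point, J = [[1.0000, 1.959698], [-4.0000, 12.5000]] (det J = 20.338791).
Solving J·Δ = −F gives Δ = (0.2099, 0.0672).
Then the next iterate is (u, v)₁ = (1.7099, 1.0672).
Round to (1.7099, 1.0672) and repeat: F = (0.055291, 0.037084), J = [[1.210632, 2.972343], [-3.9328, 13.3819]].
Δ = (-0.0226, -0.0094), so (u, v)₂ = (1.6873, 1.0578).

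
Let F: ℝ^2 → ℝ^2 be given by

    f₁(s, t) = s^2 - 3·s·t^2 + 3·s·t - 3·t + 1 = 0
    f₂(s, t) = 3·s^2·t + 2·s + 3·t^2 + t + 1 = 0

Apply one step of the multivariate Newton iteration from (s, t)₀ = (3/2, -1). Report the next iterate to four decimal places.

(1.4551, -0.7509)

At (3/2, -1): F = (-2.7500, -0.7500).
Jacobian J = [[2·s - 3·t^2 + 3·t, -6·s·t + 3·s - 3], [6·s·t + 2, 3·s^2 + 6·t + 1]].
At the point, J = [[-3.0000, 10.5000], [-7.0000, 1.7500]] (det J = 68.2500).
Solving J·Δ = −F gives Δ = (-0.0449, 0.2491).
Then the next iterate is (s, t)₁ = (1.4551, -0.7509).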